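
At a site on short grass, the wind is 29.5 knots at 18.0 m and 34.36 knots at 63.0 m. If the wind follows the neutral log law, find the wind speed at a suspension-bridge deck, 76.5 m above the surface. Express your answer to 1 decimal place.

Log law: V ∝ ln(z/z₀). From the pair, with r = V₁/V₂ = 0.85856,
ln z₀ = (ln z₁ − r·ln z₂)/(1 − r) = (2.8904 − 0.85856×4.1431)/0.14144 = -4.7138 → z₀ = 0.008970 m
V₃ = V₁ · ln(z₃/z₀)/ln(z₁/z₀) = 29.5 × 9.0511/7.6042 = 35.1132 knots

35.1 knots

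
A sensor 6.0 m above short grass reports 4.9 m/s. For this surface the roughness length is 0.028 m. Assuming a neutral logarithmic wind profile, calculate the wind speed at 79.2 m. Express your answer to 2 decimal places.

Log law: V(z) ∝ ln(z/z₀), so V₂/V₁ = ln(z₂/z₀) / ln(z₁/z₀).
ln(79.2/0.028) = 7.9475, ln(6.0/0.028) = 5.3673
V₂ = 4.9 × 7.9475/5.3673 = 4.9 × 1.4807 = 7.2556 m/s

7.26 m/s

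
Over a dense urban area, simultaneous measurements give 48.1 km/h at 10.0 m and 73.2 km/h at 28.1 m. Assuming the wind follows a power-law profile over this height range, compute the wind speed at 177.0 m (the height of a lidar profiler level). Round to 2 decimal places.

First find α: α = ln(V₂/V₁)/ln(z₂/z₁) = ln(73.2/48.1)/ln(28.1/10.0) = 0.41991/1.03318 = 0.4064
Extrapolate from 28.1 m to 177.0 m: V₃ = 73.2 × (177.0/28.1)^0.4064 = 73.2 × 2.1127 = 154.6515 km/h

154.65 km/h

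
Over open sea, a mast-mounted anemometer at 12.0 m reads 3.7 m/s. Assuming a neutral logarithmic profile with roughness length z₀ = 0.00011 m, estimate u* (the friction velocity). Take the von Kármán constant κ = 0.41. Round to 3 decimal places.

u* ≈ 0.131 m/s

Log law: V(z) = (u*/κ) · ln(z/z₀) ⇒ u* = κ · V / ln(z/z₀)
u* = 0.41 × 3.7 / ln(12.0/0.00011) = 0.41 × 3.7 / 11.5999
   = 1.5170 / 11.5999 = 0.1308 m/s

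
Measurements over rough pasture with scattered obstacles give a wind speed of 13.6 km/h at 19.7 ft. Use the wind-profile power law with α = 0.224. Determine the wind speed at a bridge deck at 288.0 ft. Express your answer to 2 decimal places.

Power-law profile: V₂ = V₁ · (z₂/z₁)^α
V₂ = 13.6 × (288.0/19.7)^0.224 = 13.6 × (14.6193)^0.224
    = 13.6 × 1.8237 = 24.8018 km/h

24.80 km/h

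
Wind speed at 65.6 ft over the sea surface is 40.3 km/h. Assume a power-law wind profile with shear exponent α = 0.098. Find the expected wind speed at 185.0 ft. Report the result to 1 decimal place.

Power-law profile: V₂ = V₁ · (z₂/z₁)^α
V₂ = 40.3 × (185.0/65.6)^0.098 = 40.3 × (2.8201)^0.098
    = 40.3 × 1.1069 = 44.6099 km/h

44.6 km/h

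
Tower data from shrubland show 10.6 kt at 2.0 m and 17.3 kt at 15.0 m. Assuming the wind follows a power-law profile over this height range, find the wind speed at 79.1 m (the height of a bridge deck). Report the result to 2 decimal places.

25.92 kt

First find α: α = ln(V₂/V₁)/ln(z₂/z₁) = ln(17.3/10.6)/ln(15.0/2.0) = 0.48985/2.01490 = 0.2431
Extrapolate from 15.0 m to 79.1 m: V₃ = 17.3 × (79.1/15.0)^0.2431 = 17.3 × 1.4981 = 25.9176 kt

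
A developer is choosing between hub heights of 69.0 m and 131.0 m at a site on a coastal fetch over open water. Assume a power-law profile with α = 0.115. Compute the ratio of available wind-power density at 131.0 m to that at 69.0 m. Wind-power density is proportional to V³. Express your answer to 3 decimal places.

Speed ratio: V_B/V_A = (z_B/z_A)^α = (131.0/69.0)^0.115 = (1.8986)^0.115 = 1.07651
Power-density ratio: P_B/P_A = (V_B/V_A)³ = (1.07651)³ = 1.24754

1.248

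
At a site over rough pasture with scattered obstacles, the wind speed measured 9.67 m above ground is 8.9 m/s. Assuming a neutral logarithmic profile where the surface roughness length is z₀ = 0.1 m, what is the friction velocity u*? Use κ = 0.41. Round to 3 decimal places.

Log law: V(z) = (u*/κ) · ln(z/z₀) ⇒ u* = κ · V / ln(z/z₀)
u* = 0.41 × 8.9 / ln(9.67/0.1) = 0.41 × 8.9 / 4.5716
   = 3.6490 / 4.5716 = 0.7982 m/s

u* ≈ 0.798 m/s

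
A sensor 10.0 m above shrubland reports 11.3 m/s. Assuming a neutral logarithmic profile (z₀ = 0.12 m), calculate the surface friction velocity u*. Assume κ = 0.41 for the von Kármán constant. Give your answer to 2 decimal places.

Log law: V(z) = (u*/κ) · ln(z/z₀) ⇒ u* = κ · V / ln(z/z₀)
u* = 0.41 × 11.3 / ln(10.0/0.12) = 0.41 × 11.3 / 4.4228
   = 4.6330 / 4.4228 = 1.0475 m/s

u* ≈ 1.05 m/s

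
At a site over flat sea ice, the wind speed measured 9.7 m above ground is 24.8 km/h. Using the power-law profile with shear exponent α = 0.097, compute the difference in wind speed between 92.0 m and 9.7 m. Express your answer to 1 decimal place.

Power law: V₂ = V₁ · (z₂/z₁)^α = 24.8 × (9.4845)^0.097 = 30.8477 km/h
ΔV = 30.8477 − 24.8 = 6.0477 km/h

6.0 km/h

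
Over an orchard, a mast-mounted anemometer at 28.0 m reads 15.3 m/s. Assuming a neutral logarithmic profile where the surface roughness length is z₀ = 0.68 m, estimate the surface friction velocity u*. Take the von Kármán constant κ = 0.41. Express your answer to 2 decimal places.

u* ≈ 1.69 m/s

Log law: V(z) = (u*/κ) · ln(z/z₀) ⇒ u* = κ · V / ln(z/z₀)
u* = 0.41 × 15.3 / ln(28.0/0.68) = 0.41 × 15.3 / 3.7179
   = 6.2730 / 3.7179 = 1.6873 m/s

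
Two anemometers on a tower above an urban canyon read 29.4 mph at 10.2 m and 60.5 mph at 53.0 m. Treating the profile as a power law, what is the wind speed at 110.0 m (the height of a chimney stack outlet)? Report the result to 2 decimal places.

First find α: α = ln(V₂/V₁)/ln(z₂/z₁) = ln(60.5/29.4)/ln(53.0/10.2) = 0.72165/1.64790 = 0.4379
Extrapolate from 53.0 m to 110.0 m: V₃ = 60.5 × (110.0/53.0)^0.4379 = 60.5 × 1.3768 = 83.2965 mph

83.30 mph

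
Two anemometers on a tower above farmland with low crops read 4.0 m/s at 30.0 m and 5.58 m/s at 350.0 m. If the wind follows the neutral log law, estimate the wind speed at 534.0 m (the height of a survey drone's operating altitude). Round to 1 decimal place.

5.9 m/s

Log law: V ∝ ln(z/z₀). From the pair, with r = V₁/V₂ = 0.71685,
ln z₀ = (ln z₁ − r·ln z₂)/(1 − r) = (3.4012 − 0.71685×5.8579)/0.28315 = -2.8184 → z₀ = 0.05970 m
V₃ = V₁ · ln(z₃/z₀)/ln(z₁/z₀) = 4.0 × 9.0988/6.2196 = 5.8517 m/s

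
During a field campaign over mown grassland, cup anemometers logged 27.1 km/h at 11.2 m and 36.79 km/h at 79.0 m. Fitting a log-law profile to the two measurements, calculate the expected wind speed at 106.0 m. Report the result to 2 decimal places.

38.25 km/h

Log law: V ∝ ln(z/z₀). From the pair, with r = V₁/V₂ = 0.73661,
ln z₀ = (ln z₁ − r·ln z₂)/(1 − r) = (2.4159 − 0.73661×4.3694)/0.26339 = -3.0475 → z₀ = 0.04748 m
V₃ = V₁ · ln(z₃/z₀)/ln(z₁/z₀) = 27.1 × 7.7110/5.4634 = 38.2483 km/h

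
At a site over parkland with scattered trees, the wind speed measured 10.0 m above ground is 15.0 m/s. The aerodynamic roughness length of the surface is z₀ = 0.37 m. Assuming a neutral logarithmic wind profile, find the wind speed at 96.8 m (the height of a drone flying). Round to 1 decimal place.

25.3 m/s

Log law: V(z) ∝ ln(z/z₀), so V₂/V₁ = ln(z₂/z₀) / ln(z₁/z₀).
ln(96.8/0.37) = 5.5669, ln(10.0/0.37) = 3.2968
V₂ = 15.0 × 5.5669/3.2968 = 15.0 × 1.6886 = 25.3284 m/s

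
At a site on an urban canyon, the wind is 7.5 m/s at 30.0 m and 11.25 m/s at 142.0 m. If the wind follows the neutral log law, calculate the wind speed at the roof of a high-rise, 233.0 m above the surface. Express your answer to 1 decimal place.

12.4 m/s

Log law: V ∝ ln(z/z₀). From the pair, with r = V₁/V₂ = 0.66667,
ln z₀ = (ln z₁ − r·ln z₂)/(1 − r) = (3.4012 − 0.66667×4.9558)/0.33333 = 0.2919 → z₀ = 1.339 m
V₃ = V₁ · ln(z₃/z₀)/ln(z₁/z₀) = 7.5 × 5.1591/3.1093 = 12.4445 m/s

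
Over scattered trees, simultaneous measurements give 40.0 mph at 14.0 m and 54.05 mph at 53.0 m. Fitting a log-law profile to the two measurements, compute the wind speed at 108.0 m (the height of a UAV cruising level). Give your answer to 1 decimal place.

Log law: V ∝ ln(z/z₀). From the pair, with r = V₁/V₂ = 0.74006,
ln z₀ = (ln z₁ − r·ln z₂)/(1 − r) = (2.6391 − 0.74006×3.9703)/0.25994 = -1.1509 → z₀ = 0.3163 m
V₃ = V₁ · ln(z₃/z₀)/ln(z₁/z₀) = 40.0 × 5.8331/3.7900 = 61.5628 mph

61.6 mph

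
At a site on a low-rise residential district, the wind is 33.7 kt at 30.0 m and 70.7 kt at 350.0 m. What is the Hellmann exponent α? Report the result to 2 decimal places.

Power law: V₂/V₁ = (z₂/z₁)^α ⇒ α = ln(V₂/V₁) / ln(z₂/z₁)
α = ln(70.7/33.7) / ln(350.0/30.0) = ln(2.0979) / ln(11.6667)
  = 0.74095 / 2.45674 = 0.30160

α ≈ 0.30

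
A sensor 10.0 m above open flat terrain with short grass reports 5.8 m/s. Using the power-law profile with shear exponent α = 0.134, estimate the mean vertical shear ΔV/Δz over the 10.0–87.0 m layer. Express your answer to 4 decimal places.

Power law: V₂ = V₁ · (z₂/z₁)^α = 5.8 × (8.7000)^0.134 = 7.7504 m/s
ΔV/Δz = (7.7504 − 5.8)/(87.0 − 10.0) = 1.9504/77.0000 = 0.02533 m/s/m

0.0253 m/s/m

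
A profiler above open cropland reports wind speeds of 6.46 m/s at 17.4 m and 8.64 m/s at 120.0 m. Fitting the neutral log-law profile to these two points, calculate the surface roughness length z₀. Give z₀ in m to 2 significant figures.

Log law: V(z) ∝ ln(z/z₀). With r = V₁/V₂ = 6.46/8.64 = 0.74769,
r · ln(z₂/z₀) = ln(z₁/z₀) ⇒ ln z₀ = (ln z₁ − r·ln z₂)/(1 − r)
ln z₀ = (2.85647 − 0.74769×4.78749) / 0.25231 = -2.8657
z₀ = exp(-2.8657) = 0.05694 m

z₀ ≈ 0.057 m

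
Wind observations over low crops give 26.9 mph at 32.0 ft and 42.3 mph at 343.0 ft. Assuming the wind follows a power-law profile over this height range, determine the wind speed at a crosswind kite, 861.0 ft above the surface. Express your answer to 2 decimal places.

First find α: α = ln(V₂/V₁)/ln(z₂/z₁) = ln(42.3/26.9)/ln(343.0/32.0) = 0.45266/2.37199 = 0.1908
Extrapolate from 343.0 ft to 861.0 ft: V₃ = 42.3 × (861.0/343.0)^0.1908 = 42.3 × 1.1920 = 50.4219 mph

50.42 mph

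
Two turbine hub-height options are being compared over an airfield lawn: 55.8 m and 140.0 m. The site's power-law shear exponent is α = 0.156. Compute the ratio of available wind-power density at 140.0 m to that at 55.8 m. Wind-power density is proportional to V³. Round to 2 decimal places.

1.54

Speed ratio: V_B/V_A = (z_B/z_A)^α = (140.0/55.8)^0.156 = (2.5090)^0.156 = 1.15431
Power-density ratio: P_B/P_A = (V_B/V_A)³ = (1.15431)³ = 1.53802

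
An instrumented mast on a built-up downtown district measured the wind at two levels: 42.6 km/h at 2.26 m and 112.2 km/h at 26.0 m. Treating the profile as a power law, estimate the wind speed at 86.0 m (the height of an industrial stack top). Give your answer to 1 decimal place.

First find α: α = ln(V₂/V₁)/ln(z₂/z₁) = ln(112.2/42.6)/ln(26.0/2.26) = 0.96843/2.44273 = 0.3965
Extrapolate from 26.0 m to 86.0 m: V₃ = 112.2 × (86.0/26.0)^0.3965 = 112.2 × 1.6068 = 180.2853 km/h

180.3 km/h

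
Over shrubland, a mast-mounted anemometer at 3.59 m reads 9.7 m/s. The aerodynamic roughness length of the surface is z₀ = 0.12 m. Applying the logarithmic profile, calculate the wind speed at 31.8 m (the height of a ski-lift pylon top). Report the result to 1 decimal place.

Log law: V(z) ∝ ln(z/z₀), so V₂/V₁ = ln(z₂/z₀) / ln(z₁/z₀).
ln(31.8/0.12) = 5.5797, ln(3.59/0.12) = 3.3984
V₂ = 9.7 × 5.5797/3.3984 = 9.7 × 1.6419 = 15.9261 m/s

15.9 m/s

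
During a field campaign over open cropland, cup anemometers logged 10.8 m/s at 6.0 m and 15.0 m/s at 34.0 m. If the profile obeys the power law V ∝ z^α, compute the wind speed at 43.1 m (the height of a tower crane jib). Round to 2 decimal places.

15.69 m/s

First find α: α = ln(V₂/V₁)/ln(z₂/z₁) = ln(15.0/10.8)/ln(34.0/6.0) = 0.32850/1.73460 = 0.1894
Extrapolate from 34.0 m to 43.1 m: V₃ = 15.0 × (43.1/34.0)^0.1894 = 15.0 × 1.0459 = 15.6891 m/s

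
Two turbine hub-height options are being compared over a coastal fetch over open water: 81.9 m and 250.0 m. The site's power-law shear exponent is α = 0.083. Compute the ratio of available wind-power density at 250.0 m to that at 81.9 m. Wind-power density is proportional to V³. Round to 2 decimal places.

1.32

Speed ratio: V_B/V_A = (z_B/z_A)^α = (250.0/81.9)^0.083 = (3.0525)^0.083 = 1.09705
Power-density ratio: P_B/P_A = (V_B/V_A)³ = (1.09705)³ = 1.32032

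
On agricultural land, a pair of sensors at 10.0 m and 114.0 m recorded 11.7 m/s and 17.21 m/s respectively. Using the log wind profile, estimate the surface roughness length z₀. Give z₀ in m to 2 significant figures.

Log law: V(z) ∝ ln(z/z₀). With r = V₁/V₂ = 11.7/17.21 = 0.67984,
r · ln(z₂/z₀) = ln(z₁/z₀) ⇒ ln z₀ = (ln z₁ − r·ln z₂)/(1 − r)
ln z₀ = (2.30259 − 0.67984×4.73620) / 0.32016 = -2.8650
z₀ = exp(-2.8650) = 0.05698 m

z₀ ≈ 0.057 m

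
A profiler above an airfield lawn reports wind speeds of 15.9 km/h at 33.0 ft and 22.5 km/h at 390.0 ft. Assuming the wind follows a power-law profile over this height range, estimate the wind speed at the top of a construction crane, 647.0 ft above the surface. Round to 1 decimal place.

24.2 km/h

First find α: α = ln(V₂/V₁)/ln(z₂/z₁) = ln(22.5/15.9)/ln(390.0/33.0) = 0.34720/2.46964 = 0.1406
Extrapolate from 390.0 ft to 647.0 ft: V₃ = 22.5 × (647.0/390.0)^0.1406 = 22.5 × 1.0738 = 24.1596 km/h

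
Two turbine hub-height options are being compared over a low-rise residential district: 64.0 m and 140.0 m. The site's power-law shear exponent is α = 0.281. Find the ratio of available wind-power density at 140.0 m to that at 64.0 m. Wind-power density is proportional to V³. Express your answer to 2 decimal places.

Speed ratio: V_B/V_A = (z_B/z_A)^α = (140.0/64.0)^0.281 = (2.1875)^0.281 = 1.24602
Power-density ratio: P_B/P_A = (V_B/V_A)³ = (1.24602)³ = 1.93453

1.93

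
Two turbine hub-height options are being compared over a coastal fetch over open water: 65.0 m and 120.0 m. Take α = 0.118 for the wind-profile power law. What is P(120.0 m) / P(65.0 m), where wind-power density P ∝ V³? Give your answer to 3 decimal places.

1.242

Speed ratio: V_B/V_A = (z_B/z_A)^α = (120.0/65.0)^0.118 = (1.8462)^0.118 = 1.07503
Power-density ratio: P_B/P_A = (V_B/V_A)³ = (1.07503)³ = 1.24239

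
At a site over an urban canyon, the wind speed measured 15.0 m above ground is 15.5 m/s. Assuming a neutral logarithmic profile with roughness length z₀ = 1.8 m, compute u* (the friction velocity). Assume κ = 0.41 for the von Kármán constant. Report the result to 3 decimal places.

Log law: V(z) = (u*/κ) · ln(z/z₀) ⇒ u* = κ · V / ln(z/z₀)
u* = 0.41 × 15.5 / ln(15.0/1.8) = 0.41 × 15.5 / 2.1203
   = 6.3550 / 2.1203 = 2.9973 m/s

u* ≈ 2.997 m/s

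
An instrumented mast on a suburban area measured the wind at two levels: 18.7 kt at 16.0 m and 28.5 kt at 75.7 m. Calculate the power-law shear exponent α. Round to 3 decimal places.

α ≈ 0.271

Power law: V₂/V₁ = (z₂/z₁)^α ⇒ α = ln(V₂/V₁) / ln(z₂/z₁)
α = ln(28.5/18.7) / ln(75.7/16.0) = ln(1.5241) / ln(4.7313)
  = 0.42138 / 1.55419 = 0.27113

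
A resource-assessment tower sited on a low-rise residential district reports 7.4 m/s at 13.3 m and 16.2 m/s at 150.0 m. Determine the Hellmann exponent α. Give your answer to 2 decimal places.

Power law: V₂/V₁ = (z₂/z₁)^α ⇒ α = ln(V₂/V₁) / ln(z₂/z₁)
α = ln(16.2/7.4) / ln(150.0/13.3) = ln(2.1892) / ln(11.2782)
  = 0.78353 / 2.42287 = 0.32339

α ≈ 0.32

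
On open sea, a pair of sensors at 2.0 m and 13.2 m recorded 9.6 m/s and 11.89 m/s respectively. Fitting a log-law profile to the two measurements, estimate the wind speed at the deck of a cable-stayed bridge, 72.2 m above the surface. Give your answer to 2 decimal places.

13.95 m/s

Log law: V ∝ ln(z/z₀). From the pair, with r = V₁/V₂ = 0.80740,
ln z₀ = (ln z₁ − r·ln z₂)/(1 − r) = (0.6931 − 0.80740×2.5802)/0.19260 = -7.2177 → z₀ = 0.0007335 m
V₃ = V₁ · ln(z₃/z₀)/ln(z₁/z₀) = 9.6 × 11.4972/7.9109 = 13.9520 m/s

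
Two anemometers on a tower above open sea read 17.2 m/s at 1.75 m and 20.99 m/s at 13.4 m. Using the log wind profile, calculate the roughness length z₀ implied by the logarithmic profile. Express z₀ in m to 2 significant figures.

z₀ ≈ 0.00017 m

Log law: V(z) ∝ ln(z/z₀). With r = V₁/V₂ = 17.2/20.99 = 0.81944,
r · ln(z₂/z₀) = ln(z₁/z₀) ⇒ ln z₀ = (ln z₁ − r·ln z₂)/(1 − r)
ln z₀ = (0.55962 − 0.81944×2.59525) / 0.18056 = -8.6786
z₀ = exp(-8.6786) = 0.0001702 m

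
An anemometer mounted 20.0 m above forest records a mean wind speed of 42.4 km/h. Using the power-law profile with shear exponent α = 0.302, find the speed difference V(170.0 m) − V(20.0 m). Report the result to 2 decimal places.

38.52 km/h

Power law: V₂ = V₁ · (z₂/z₁)^α = 42.4 × (8.5000)^0.302 = 80.9190 km/h
ΔV = 80.9190 − 42.4 = 38.5190 km/h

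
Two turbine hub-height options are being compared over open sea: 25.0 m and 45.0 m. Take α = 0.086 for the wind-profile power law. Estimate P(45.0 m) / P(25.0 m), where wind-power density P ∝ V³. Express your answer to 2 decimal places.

1.16

Speed ratio: V_B/V_A = (z_B/z_A)^α = (45.0/25.0)^0.086 = (1.8000)^0.086 = 1.05185
Power-density ratio: P_B/P_A = (V_B/V_A)³ = (1.05185)³ = 1.16375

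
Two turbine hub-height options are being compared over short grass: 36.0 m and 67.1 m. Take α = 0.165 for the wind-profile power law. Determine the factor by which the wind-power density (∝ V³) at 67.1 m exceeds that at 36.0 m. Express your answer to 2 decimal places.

Speed ratio: V_B/V_A = (z_B/z_A)^α = (67.1/36.0)^0.165 = (1.8639)^0.165 = 1.10820
Power-density ratio: P_B/P_A = (V_B/V_A)³ = (1.10820)³ = 1.36100

1.36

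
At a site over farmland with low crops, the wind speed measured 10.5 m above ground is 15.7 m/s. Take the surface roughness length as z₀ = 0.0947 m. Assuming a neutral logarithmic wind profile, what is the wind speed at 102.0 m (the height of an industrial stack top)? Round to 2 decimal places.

23.28 m/s

Log law: V(z) ∝ ln(z/z₀), so V₂/V₁ = ln(z₂/z₀) / ln(z₁/z₀).
ln(102.0/0.0947) = 6.9820, ln(10.5/0.0947) = 4.7084
V₂ = 15.7 × 6.9820/4.7084 = 15.7 × 1.4829 = 23.2812 m/s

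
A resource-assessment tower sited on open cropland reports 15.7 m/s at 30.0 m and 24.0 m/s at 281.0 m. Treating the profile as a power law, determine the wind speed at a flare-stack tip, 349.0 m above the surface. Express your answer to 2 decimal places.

25.01 m/s

First find α: α = ln(V₂/V₁)/ln(z₂/z₁) = ln(24.0/15.7)/ln(281.0/30.0) = 0.42439/2.23716 = 0.1897
Extrapolate from 281.0 m to 349.0 m: V₃ = 24.0 × (349.0/281.0)^0.1897 = 24.0 × 1.0420 = 25.0072 m/s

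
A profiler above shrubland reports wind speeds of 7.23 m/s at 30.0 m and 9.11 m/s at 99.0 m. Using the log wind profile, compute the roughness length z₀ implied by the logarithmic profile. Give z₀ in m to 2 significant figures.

z₀ ≈ 0.30 m

Log law: V(z) ∝ ln(z/z₀). With r = V₁/V₂ = 7.23/9.11 = 0.79363,
r · ln(z₂/z₀) = ln(z₁/z₀) ⇒ ln z₀ = (ln z₁ − r·ln z₂)/(1 − r)
ln z₀ = (3.40120 − 0.79363×4.59512) / 0.20637 = -1.1903
z₀ = exp(-1.1903) = 0.3041 m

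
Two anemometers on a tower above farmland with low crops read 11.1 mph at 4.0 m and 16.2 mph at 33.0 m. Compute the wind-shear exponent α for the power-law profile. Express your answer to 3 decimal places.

α ≈ 0.179

Power law: V₂/V₁ = (z₂/z₁)^α ⇒ α = ln(V₂/V₁) / ln(z₂/z₁)
α = ln(16.2/11.1) / ln(33.0/4.0) = ln(1.4595) / ln(8.2500)
  = 0.37807 / 2.11021 = 0.17916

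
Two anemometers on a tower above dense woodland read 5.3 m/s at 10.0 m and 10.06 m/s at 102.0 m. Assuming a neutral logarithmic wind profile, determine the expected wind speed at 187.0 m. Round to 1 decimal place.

Log law: V ∝ ln(z/z₀). From the pair, with r = V₁/V₂ = 0.52684,
ln z₀ = (ln z₁ − r·ln z₂)/(1 − r) = (2.3026 − 0.52684×4.6250)/0.47316 = -0.2833 → z₀ = 0.7533 m
V₃ = V₁ · ln(z₃/z₀)/ln(z₁/z₀) = 5.3 × 5.5144/2.5859 = 11.3023 m/s

11.3 m/s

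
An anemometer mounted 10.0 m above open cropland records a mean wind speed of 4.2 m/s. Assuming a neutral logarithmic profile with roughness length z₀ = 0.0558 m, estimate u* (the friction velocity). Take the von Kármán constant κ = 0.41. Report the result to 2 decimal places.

u* ≈ 0.33 m/s

Log law: V(z) = (u*/κ) · ln(z/z₀) ⇒ u* = κ · V / ln(z/z₀)
u* = 0.41 × 4.2 / ln(10.0/0.0558) = 0.41 × 4.2 / 5.1886
   = 1.7220 / 5.1886 = 0.3319 m/s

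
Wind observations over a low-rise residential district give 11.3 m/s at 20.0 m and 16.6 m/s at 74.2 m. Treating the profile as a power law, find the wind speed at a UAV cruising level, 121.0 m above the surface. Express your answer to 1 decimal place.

19.2 m/s

First find α: α = ln(V₂/V₁)/ln(z₂/z₁) = ln(16.6/11.3)/ln(74.2/20.0) = 0.38460/1.31103 = 0.2934
Extrapolate from 74.2 m to 121.0 m: V₃ = 16.6 × (121.0/74.2)^0.2934 = 16.6 × 1.1543 = 19.1607 m/s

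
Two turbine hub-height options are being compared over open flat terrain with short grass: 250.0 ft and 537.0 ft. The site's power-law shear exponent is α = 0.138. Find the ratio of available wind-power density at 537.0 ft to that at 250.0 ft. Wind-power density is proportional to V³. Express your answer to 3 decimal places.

Speed ratio: V_B/V_A = (z_B/z_A)^α = (537.0/250.0)^0.138 = (2.1480)^0.138 = 1.11127
Power-density ratio: P_B/P_A = (V_B/V_A)³ = (1.11127)³ = 1.37234

1.372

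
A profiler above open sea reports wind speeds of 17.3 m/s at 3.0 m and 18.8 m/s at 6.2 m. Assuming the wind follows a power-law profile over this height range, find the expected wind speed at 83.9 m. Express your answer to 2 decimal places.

First find α: α = ln(V₂/V₁)/ln(z₂/z₁) = ln(18.8/17.3)/ln(6.2/3.0) = 0.08315/0.72594 = 0.1145
Extrapolate from 6.2 m to 83.9 m: V₃ = 18.8 × (83.9/6.2)^0.1145 = 18.8 × 1.3477 = 25.3365 m/s

25.34 m/s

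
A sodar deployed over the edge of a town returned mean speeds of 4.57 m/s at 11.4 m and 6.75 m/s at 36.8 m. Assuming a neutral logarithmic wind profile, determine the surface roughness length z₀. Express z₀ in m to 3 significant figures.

z₀ ≈ 0.977 m

Log law: V(z) ∝ ln(z/z₀). With r = V₁/V₂ = 4.57/6.75 = 0.67704,
r · ln(z₂/z₀) = ln(z₁/z₀) ⇒ ln z₀ = (ln z₁ − r·ln z₂)/(1 − r)
ln z₀ = (2.43361 − 0.67704×3.60550) / 0.32296 = -0.0230
z₀ = exp(-0.0230) = 0.9772 m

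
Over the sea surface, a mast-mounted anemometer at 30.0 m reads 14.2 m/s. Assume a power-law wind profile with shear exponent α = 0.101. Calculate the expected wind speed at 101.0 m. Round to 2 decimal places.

Power-law profile: V₂ = V₁ · (z₂/z₁)^α
V₂ = 14.2 × (101.0/30.0)^0.101 = 14.2 × (3.3667)^0.101
    = 14.2 × 1.1304 = 16.0522 m/s

16.05 m/s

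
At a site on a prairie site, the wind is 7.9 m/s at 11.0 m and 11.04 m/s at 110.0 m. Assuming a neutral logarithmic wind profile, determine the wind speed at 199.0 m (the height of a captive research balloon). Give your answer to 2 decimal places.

11.85 m/s

Log law: V ∝ ln(z/z₀). From the pair, with r = V₁/V₂ = 0.71558,
ln z₀ = (ln z₁ − r·ln z₂)/(1 − r) = (2.3979 − 0.71558×4.7005)/0.28442 = -3.3952 → z₀ = 0.03353 m
V₃ = V₁ · ln(z₃/z₀)/ln(z₁/z₀) = 7.9 × 8.6885/5.7931 = 11.8484 m/s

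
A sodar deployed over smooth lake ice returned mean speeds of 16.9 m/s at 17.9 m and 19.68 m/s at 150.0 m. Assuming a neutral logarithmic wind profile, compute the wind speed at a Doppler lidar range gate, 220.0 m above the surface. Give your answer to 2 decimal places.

Log law: V ∝ ln(z/z₀). From the pair, with r = V₁/V₂ = 0.85874,
ln z₀ = (ln z₁ − r·ln z₂)/(1 − r) = (2.8848 − 0.85874×5.0106)/0.14126 = -10.0384 → z₀ = 0.00004369 m
V₃ = V₁ · ln(z₃/z₀)/ln(z₁/z₀) = 16.9 × 15.4321/12.9232 = 20.1808 m/s

20.18 m/s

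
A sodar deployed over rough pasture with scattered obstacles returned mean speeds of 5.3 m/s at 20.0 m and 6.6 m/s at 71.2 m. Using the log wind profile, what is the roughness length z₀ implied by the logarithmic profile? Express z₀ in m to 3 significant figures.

z₀ ≈ 0.113 m

Log law: V(z) ∝ ln(z/z₀). With r = V₁/V₂ = 5.3/6.6 = 0.80303,
r · ln(z₂/z₀) = ln(z₁/z₀) ⇒ ln z₀ = (ln z₁ − r·ln z₂)/(1 − r)
ln z₀ = (2.99573 − 0.80303×4.26549) / 0.19697 = -2.1810
z₀ = exp(-2.1810) = 0.1129 m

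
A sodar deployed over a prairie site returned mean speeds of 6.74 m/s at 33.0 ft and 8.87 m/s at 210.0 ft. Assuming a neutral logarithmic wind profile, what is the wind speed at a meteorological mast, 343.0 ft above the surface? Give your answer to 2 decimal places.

9.43 m/s

Log law: V ∝ ln(z/z₀). From the pair, with r = V₁/V₂ = 0.75986,
ln z₀ = (ln z₁ − r·ln z₂)/(1 − r) = (3.4965 − 0.75986×5.3471)/0.24014 = -2.3594 → z₀ = 0.09448 ft
V₃ = V₁ · ln(z₃/z₀)/ln(z₁/z₀) = 6.74 × 8.1971/5.8559 = 9.4347 m/s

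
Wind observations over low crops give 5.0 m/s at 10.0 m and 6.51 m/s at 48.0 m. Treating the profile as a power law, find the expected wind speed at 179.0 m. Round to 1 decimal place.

First find α: α = ln(V₂/V₁)/ln(z₂/z₁) = ln(6.51/5.0)/ln(48.0/10.0) = 0.26390/1.56862 = 0.1682
Extrapolate from 48.0 m to 179.0 m: V₃ = 6.51 × (179.0/48.0)^0.1682 = 6.51 × 1.2479 = 8.1236 m/s

8.1 m/s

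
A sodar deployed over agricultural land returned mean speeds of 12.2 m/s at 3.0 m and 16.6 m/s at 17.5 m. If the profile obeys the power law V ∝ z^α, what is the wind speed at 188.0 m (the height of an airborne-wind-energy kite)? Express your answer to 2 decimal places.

First find α: α = ln(V₂/V₁)/ln(z₂/z₁) = ln(16.6/12.2)/ln(17.5/3.0) = 0.30797/1.76359 = 0.1746
Extrapolate from 17.5 m to 188.0 m: V₃ = 16.6 × (188.0/17.5)^0.1746 = 16.6 × 1.5138 = 25.1286 m/s

25.13 m/s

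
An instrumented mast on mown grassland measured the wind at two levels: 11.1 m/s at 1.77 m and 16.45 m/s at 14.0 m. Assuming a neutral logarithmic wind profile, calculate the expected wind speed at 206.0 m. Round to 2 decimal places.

Log law: V ∝ ln(z/z₀). From the pair, with r = V₁/V₂ = 0.67477,
ln z₀ = (ln z₁ − r·ln z₂)/(1 − r) = (0.5710 − 0.67477×2.6391)/0.32523 = -3.7198 → z₀ = 0.02424 m
V₃ = V₁ · ln(z₃/z₀)/ln(z₁/z₀) = 11.1 × 9.0477/4.2908 = 23.4058 m/s

23.41 m/s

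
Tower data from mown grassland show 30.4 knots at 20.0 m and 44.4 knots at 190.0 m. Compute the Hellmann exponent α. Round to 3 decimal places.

Power law: V₂/V₁ = (z₂/z₁)^α ⇒ α = ln(V₂/V₁) / ln(z₂/z₁)
α = ln(44.4/30.4) / ln(190.0/20.0) = ln(1.4605) / ln(9.5000)
  = 0.37880 / 2.25129 = 0.16826

α ≈ 0.168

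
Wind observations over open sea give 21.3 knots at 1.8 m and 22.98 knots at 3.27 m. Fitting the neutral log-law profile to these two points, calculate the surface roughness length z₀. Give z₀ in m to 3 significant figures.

Log law: V(z) ∝ ln(z/z₀). With r = V₁/V₂ = 21.3/22.98 = 0.92689,
r · ln(z₂/z₀) = ln(z₁/z₀) ⇒ ln z₀ = (ln z₁ − r·ln z₂)/(1 − r)
ln z₀ = (0.58779 − 0.92689×1.18479) / 0.07311 = -6.9814
z₀ = exp(-6.9814) = 0.0009290 m

z₀ ≈ 0.000929 m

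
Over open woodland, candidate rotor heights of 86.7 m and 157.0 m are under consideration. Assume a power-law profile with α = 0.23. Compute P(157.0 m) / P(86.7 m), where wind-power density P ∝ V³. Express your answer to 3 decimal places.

1.506

Speed ratio: V_B/V_A = (z_B/z_A)^α = (157.0/86.7)^0.23 = (1.8108)^0.23 = 1.14634
Power-density ratio: P_B/P_A = (V_B/V_A)³ = (1.14634)³ = 1.50639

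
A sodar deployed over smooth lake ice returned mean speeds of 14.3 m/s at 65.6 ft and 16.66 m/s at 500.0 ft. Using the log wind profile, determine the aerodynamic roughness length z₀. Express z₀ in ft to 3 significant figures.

Log law: V(z) ∝ ln(z/z₀). With r = V₁/V₂ = 14.3/16.66 = 0.85834,
r · ln(z₂/z₀) = ln(z₁/z₀) ⇒ ln z₀ = (ln z₁ − r·ln z₂)/(1 − r)
ln z₀ = (4.18358 − 0.85834×6.21461) / 0.14166 = -8.1231
z₀ = exp(-8.1231) = 0.0002966 ft

z₀ ≈ 0.000297 ft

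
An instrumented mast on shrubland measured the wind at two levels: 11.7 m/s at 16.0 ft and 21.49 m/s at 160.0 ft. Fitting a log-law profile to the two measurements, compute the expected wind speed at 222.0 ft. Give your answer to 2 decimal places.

22.88 m/s

Log law: V ∝ ln(z/z₀). From the pair, with r = V₁/V₂ = 0.54444,
ln z₀ = (ln z₁ − r·ln z₂)/(1 − r) = (2.7726 − 0.54444×5.0752)/0.45556 = 0.0208 → z₀ = 1.021 ft
V₃ = V₁ · ln(z₃/z₀)/ln(z₁/z₀) = 11.7 × 5.3819/2.7518 = 22.8825 m/s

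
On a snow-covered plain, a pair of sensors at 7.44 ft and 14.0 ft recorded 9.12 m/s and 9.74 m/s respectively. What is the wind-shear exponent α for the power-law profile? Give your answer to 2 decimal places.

α ≈ 0.10

Power law: V₂/V₁ = (z₂/z₁)^α ⇒ α = ln(V₂/V₁) / ln(z₂/z₁)
α = ln(9.74/9.12) / ln(14.0/7.44) = ln(1.0680) / ln(1.8817)
  = 0.06577 / 0.63219 = 0.10404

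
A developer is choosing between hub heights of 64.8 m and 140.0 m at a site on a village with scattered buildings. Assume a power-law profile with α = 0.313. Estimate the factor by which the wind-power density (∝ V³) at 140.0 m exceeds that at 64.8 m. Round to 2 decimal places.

Speed ratio: V_B/V_A = (z_B/z_A)^α = (140.0/64.8)^0.313 = (2.1605)^0.313 = 1.27267
Power-density ratio: P_B/P_A = (V_B/V_A)³ = (1.27267)³ = 2.06132

2.06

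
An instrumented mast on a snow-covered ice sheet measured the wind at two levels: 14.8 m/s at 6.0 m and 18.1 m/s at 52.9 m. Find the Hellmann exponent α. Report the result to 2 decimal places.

α ≈ 0.09

Power law: V₂/V₁ = (z₂/z₁)^α ⇒ α = ln(V₂/V₁) / ln(z₂/z₁)
α = ln(18.1/14.8) / ln(52.9/6.0) = ln(1.2230) / ln(8.8167)
  = 0.20128 / 2.17664 = 0.09247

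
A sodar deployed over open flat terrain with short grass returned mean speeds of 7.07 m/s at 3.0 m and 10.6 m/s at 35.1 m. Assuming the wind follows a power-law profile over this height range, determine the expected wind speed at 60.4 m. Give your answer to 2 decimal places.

First find α: α = ln(V₂/V₁)/ln(z₂/z₁) = ln(10.6/7.07)/ln(35.1/3.0) = 0.40499/2.45959 = 0.1647
Extrapolate from 35.1 m to 60.4 m: V₃ = 10.6 × (60.4/35.1)^0.1647 = 10.6 × 1.0935 = 11.5910 m/s

11.59 m/s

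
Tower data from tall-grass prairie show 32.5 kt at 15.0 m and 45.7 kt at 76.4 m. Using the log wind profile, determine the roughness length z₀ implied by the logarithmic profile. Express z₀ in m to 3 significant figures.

z₀ ≈ 0.272 m

Log law: V(z) ∝ ln(z/z₀). With r = V₁/V₂ = 32.5/45.7 = 0.71116,
r · ln(z₂/z₀) = ln(z₁/z₀) ⇒ ln z₀ = (ln z₁ − r·ln z₂)/(1 − r)
ln z₀ = (2.70805 − 0.71116×4.33598) / 0.28884 = -1.3001
z₀ = exp(-1.3001) = 0.2725 m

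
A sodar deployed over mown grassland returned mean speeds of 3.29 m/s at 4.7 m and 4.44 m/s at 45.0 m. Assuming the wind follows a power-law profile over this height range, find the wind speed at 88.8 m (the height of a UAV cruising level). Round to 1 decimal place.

4.9 m/s

First find α: α = ln(V₂/V₁)/ln(z₂/z₁) = ln(4.44/3.29)/ln(45.0/4.7) = 0.29977/2.25910 = 0.1327
Extrapolate from 45.0 m to 88.8 m: V₃ = 4.44 × (88.8/45.0)^0.1327 = 4.44 × 1.0944 = 4.8591 m/s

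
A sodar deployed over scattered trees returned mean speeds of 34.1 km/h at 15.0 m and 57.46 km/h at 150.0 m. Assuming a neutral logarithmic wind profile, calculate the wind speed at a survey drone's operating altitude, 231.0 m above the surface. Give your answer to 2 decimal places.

Log law: V ∝ ln(z/z₀). From the pair, with r = V₁/V₂ = 0.59346,
ln z₀ = (ln z₁ − r·ln z₂)/(1 − r) = (2.7081 − 0.59346×5.0106)/0.40654 = -0.6532 → z₀ = 0.5204 m
V₃ = V₁ · ln(z₃/z₀)/ln(z₁/z₀) = 34.1 × 6.0956/3.3612 = 61.8405 km/h

61.84 km/h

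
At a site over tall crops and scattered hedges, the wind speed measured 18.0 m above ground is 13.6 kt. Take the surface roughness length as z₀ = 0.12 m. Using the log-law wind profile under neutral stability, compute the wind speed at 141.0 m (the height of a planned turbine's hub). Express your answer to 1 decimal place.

19.2 kt

Log law: V(z) ∝ ln(z/z₀), so V₂/V₁ = ln(z₂/z₀) / ln(z₁/z₀).
ln(141.0/0.12) = 7.0690, ln(18.0/0.12) = 5.0106
V₂ = 13.6 × 7.0690/5.0106 = 13.6 × 1.4108 = 19.1869 kt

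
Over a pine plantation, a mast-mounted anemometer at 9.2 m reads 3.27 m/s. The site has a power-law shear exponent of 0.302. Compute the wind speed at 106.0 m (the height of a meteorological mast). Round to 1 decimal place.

Power-law profile: V₂ = V₁ · (z₂/z₁)^α
V₂ = 3.27 × (106.0/9.2)^0.302 = 3.27 × (11.5217)^0.302
    = 3.27 × 2.0921 = 6.8411 m/s

6.8 m/s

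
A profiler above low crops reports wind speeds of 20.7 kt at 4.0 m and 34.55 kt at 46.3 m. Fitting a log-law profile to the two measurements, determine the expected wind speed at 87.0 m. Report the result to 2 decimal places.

38.12 kt

Log law: V ∝ ln(z/z₀). From the pair, with r = V₁/V₂ = 0.59913,
ln z₀ = (ln z₁ − r·ln z₂)/(1 − r) = (1.3863 − 0.59913×3.8351)/0.40087 = -2.2737 → z₀ = 0.1029 m
V₃ = V₁ · ln(z₃/z₀)/ln(z₁/z₀) = 20.7 × 6.7396/3.6600 = 38.1174 kt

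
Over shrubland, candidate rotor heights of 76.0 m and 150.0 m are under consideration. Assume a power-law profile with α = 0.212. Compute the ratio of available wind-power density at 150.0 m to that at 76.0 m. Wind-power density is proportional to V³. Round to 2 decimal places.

1.54

Speed ratio: V_B/V_A = (z_B/z_A)^α = (150.0/76.0)^0.212 = (1.9737)^0.212 = 1.15504
Power-density ratio: P_B/P_A = (V_B/V_A)³ = (1.15504)³ = 1.54098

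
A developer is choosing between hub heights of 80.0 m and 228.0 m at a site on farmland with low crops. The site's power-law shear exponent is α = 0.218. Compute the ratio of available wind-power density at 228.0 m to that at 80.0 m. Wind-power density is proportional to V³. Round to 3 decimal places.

1.984

Speed ratio: V_B/V_A = (z_B/z_A)^α = (228.0/80.0)^0.218 = (2.8500)^0.218 = 1.25648
Power-density ratio: P_B/P_A = (V_B/V_A)³ = (1.25648)³ = 1.98367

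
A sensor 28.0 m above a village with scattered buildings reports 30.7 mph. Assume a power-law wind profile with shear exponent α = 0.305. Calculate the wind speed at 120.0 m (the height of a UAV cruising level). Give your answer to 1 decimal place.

47.9 mph

Power-law profile: V₂ = V₁ · (z₂/z₁)^α
V₂ = 30.7 × (120.0/28.0)^0.305 = 30.7 × (4.2857)^0.305
    = 30.7 × 1.5587 = 47.8526 mph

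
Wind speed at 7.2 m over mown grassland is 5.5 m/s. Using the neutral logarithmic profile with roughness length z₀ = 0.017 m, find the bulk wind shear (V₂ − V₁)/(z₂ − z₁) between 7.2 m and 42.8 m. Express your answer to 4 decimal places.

0.0455 m/s/m

Log law: V₂ = V₁ · ln(z₂/z₀)/ln(z₁/z₀) = 5.5 × 7.8311/6.0486 = 7.1208 m/s
ΔV/Δz = (7.1208 − 5.5)/(42.8 − 7.2) = 1.6208/35.6000 = 0.04553 m/s/m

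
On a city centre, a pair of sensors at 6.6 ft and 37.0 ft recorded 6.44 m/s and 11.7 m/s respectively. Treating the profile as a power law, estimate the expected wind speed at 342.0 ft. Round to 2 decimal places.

First find α: α = ln(V₂/V₁)/ln(z₂/z₁) = ln(11.7/6.44)/ln(37.0/6.6) = 0.59706/1.72385 = 0.3464
Extrapolate from 37.0 ft to 342.0 ft: V₃ = 11.7 × (342.0/37.0)^0.3464 = 11.7 × 2.1603 = 25.2756 m/s

25.28 m/s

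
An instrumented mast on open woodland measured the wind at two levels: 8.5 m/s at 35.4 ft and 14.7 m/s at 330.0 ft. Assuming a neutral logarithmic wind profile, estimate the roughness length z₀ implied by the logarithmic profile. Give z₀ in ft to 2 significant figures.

z₀ ≈ 1.7 ft

Log law: V(z) ∝ ln(z/z₀). With r = V₁/V₂ = 8.5/14.7 = 0.57823,
r · ln(z₂/z₀) = ln(z₁/z₀) ⇒ ln z₀ = (ln z₁ − r·ln z₂)/(1 − r)
ln z₀ = (3.56671 − 0.57823×5.79909) / 0.42177 = 0.5062
z₀ = exp(0.5062) = 1.659 ft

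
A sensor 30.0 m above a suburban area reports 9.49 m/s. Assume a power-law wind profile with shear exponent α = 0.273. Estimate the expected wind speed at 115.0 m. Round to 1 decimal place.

Power-law profile: V₂ = V₁ · (z₂/z₁)^α
V₂ = 9.49 × (115.0/30.0)^0.273 = 9.49 × (3.8333)^0.273
    = 9.49 × 1.4432 = 13.6956 m/s

13.7 m/s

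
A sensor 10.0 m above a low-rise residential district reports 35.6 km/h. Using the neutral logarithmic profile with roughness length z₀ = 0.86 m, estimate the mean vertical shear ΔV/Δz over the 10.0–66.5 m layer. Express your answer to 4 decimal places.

Log law: V₂ = V₁ · ln(z₂/z₀)/ln(z₁/z₀) = 35.6 × 4.3480/2.4534 = 63.0917 km/h
ΔV/Δz = (63.0917 − 35.6)/(66.5 − 10.0) = 27.4917/56.5000 = 0.48658 km/h/m

0.4866 km/h/m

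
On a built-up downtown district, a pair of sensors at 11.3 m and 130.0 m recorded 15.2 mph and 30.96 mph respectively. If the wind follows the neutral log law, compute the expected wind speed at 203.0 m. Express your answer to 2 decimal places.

33.84 mph

Log law: V ∝ ln(z/z₀). From the pair, with r = V₁/V₂ = 0.49096,
ln z₀ = (ln z₁ − r·ln z₂)/(1 − r) = (2.4248 − 0.49096×4.8675)/0.50904 = 0.0689 → z₀ = 1.071 m
V₃ = V₁ · ln(z₃/z₀)/ln(z₁/z₀) = 15.2 × 5.2443/2.3559 = 33.8354 mph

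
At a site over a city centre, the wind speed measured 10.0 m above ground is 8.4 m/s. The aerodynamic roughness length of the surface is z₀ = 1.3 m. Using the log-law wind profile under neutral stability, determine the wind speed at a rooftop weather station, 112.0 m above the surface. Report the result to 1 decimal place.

Log law: V(z) ∝ ln(z/z₀), so V₂/V₁ = ln(z₂/z₀) / ln(z₁/z₀).
ln(112.0/1.3) = 4.4561, ln(10.0/1.3) = 2.0402
V₂ = 8.4 × 4.4561/2.0402 = 8.4 × 2.1841 = 18.3468 m/s

18.3 m/s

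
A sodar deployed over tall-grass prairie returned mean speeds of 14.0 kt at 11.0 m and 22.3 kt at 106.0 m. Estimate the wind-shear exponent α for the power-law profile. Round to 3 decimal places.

Power law: V₂/V₁ = (z₂/z₁)^α ⇒ α = ln(V₂/V₁) / ln(z₂/z₁)
α = ln(22.3/14.0) / ln(106.0/11.0) = ln(1.5929) / ln(9.6364)
  = 0.46553 / 2.26554 = 0.20548

α ≈ 0.205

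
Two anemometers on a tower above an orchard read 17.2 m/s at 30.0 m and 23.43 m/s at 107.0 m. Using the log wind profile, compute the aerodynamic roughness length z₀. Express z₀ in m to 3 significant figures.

Log law: V(z) ∝ ln(z/z₀). With r = V₁/V₂ = 17.2/23.43 = 0.73410,
r · ln(z₂/z₀) = ln(z₁/z₀) ⇒ ln z₀ = (ln z₁ − r·ln z₂)/(1 − r)
ln z₀ = (3.40120 − 0.73410×4.67283) / 0.26590 = -0.1096
z₀ = exp(-0.1096) = 0.8962 m

z₀ ≈ 0.896 m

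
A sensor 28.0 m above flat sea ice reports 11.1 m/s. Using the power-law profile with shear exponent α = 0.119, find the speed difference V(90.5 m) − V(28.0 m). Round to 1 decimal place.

1.7 m/s

Power law: V₂ = V₁ · (z₂/z₁)^α = 11.1 × (3.2321)^0.119 = 12.7630 m/s
ΔV = 12.7630 − 11.1 = 1.6630 m/s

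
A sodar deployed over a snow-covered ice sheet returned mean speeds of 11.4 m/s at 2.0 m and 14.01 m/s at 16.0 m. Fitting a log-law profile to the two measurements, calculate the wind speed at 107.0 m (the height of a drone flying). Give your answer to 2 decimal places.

Log law: V ∝ ln(z/z₀). From the pair, with r = V₁/V₂ = 0.81370,
ln z₀ = (ln z₁ − r·ln z₂)/(1 − r) = (0.6931 − 0.81370×2.7726)/0.18630 = -8.3895 → z₀ = 0.0002272 m
V₃ = V₁ · ln(z₃/z₀)/ln(z₁/z₀) = 11.4 × 13.0623/9.0826 = 16.3951 m/s

16.40 m/s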